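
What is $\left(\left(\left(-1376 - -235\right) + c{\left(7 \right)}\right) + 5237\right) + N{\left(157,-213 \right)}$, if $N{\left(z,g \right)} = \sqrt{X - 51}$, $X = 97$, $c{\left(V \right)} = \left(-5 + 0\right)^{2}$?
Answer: $4121 + \sqrt{46} \approx 4127.8$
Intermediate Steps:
$c{\left(V \right)} = 25$ ($c{\left(V \right)} = \left(-5\right)^{2} = 25$)
$N{\left(z,g \right)} = \sqrt{46}$ ($N{\left(z,g \right)} = \sqrt{97 - 51} = \sqrt{46}$)
$\left(\left(\left(-1376 - -235\right) + c{\left(7 \right)}\right) + 5237\right) + N{\left(157,-213 \right)} = \left(\left(\left(-1376 - -235\right) + 25\right) + 5237\right) + \sqrt{46} = \left(\left(\left(-1376 + 235\right) + 25\right) + 5237\right) + \sqrt{46} = \left(\left(-1141 + 25\right) + 5237\right) + \sqrt{46} = \left(-1116 + 5237\right) + \sqrt{46} = 4121 + \sqrt{46}$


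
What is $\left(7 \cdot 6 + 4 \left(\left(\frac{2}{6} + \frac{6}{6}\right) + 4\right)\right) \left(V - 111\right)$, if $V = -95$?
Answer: $- \frac{39140}{3} \approx -13047.0$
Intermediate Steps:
$\left(7 \cdot 6 + 4 \left(\left(\frac{2}{6} + \frac{6}{6}\right) + 4\right)\right) \left(V - 111\right) = \left(7 \cdot 6 + 4 \left(\left(\frac{2}{6} + \frac{6}{6}\right) + 4\right)\right) \left(-95 - 111\right) = \left(42 + 4 \left(\left(2 \cdot \frac{1}{6} + 6 \cdot \frac{1}{6}\right) + 4\right)\right) \left(-206\right) = \left(42 + 4 \left(\left(\frac{1}{3} + 1\right) + 4\right)\right) \left(-206\right) = \left(42 + 4 \left(\frac{4}{3} + 4\right)\right) \left(-206\right) = \left(42 + 4 \cdot \frac{16}{3}\right) \left(-206\right) = \left(42 + \frac{64}{3}\right) \left(-206\right) = \frac{190}{3} \left(-206\right) = - \frac{39140}{3}$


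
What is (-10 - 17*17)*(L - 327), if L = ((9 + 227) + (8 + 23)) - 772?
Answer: 248768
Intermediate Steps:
L = -505 (L = (236 + 31) - 772 = 267 - 772 = -505)
(-10 - 17*17)*(L - 327) = (-10 - 17*17)*(-505 - 327) = (-10 - 289)*(-832) = -299*(-832) = 248768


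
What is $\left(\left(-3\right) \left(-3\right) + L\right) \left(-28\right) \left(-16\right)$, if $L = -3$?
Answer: $2688$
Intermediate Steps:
$\left(\left(-3\right) \left(-3\right) + L\right) \left(-28\right) \left(-16\right) = \left(\left(-3\right) \left(-3\right) - 3\right) \left(-28\right) \left(-16\right) = \left(9 - 3\right) \left(-28\right) \left(-16\right) = 6 \left(-28\right) \left(-16\right) = \left(-168\right) \left(-16\right) = 2688$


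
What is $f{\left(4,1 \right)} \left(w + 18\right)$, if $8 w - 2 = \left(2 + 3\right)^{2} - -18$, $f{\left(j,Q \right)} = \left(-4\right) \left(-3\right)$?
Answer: $\frac{567}{2} \approx 283.5$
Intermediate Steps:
$f{\left(j,Q \right)} = 12$
$w = \frac{45}{8}$ ($w = \frac{1}{4} + \frac{\left(2 + 3\right)^{2} - -18}{8} = \frac{1}{4} + \frac{5^{2} + 18}{8} = \frac{1}{4} + \frac{25 + 18}{8} = \frac{1}{4} + \frac{1}{8} \cdot 43 = \frac{1}{4} + \frac{43}{8} = \frac{45}{8} \approx 5.625$)
$f{\left(4,1 \right)} \left(w + 18\right) = 12 \left(\frac{45}{8} + 18\right) = 12 \cdot \frac{189}{8} = \frac{567}{2}$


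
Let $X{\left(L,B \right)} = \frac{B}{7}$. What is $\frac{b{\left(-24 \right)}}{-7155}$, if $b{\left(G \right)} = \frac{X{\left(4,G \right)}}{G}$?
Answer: $- \frac{1}{50085} \approx -1.9966 \cdot 10^{-5}$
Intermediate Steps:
$X{\left(L,B \right)} = \frac{B}{7}$ ($X{\left(L,B \right)} = B \frac{1}{7} = \frac{B}{7}$)
$b{\left(G \right)} = \frac{1}{7}$ ($b{\left(G \right)} = \frac{\frac{1}{7} G}{G} = \frac{1}{7}$)
$\frac{b{\left(-24 \right)}}{-7155} = \frac{1}{7 \left(-7155\right)} = \frac{1}{7} \left(- \frac{1}{7155}\right) = - \frac{1}{50085}$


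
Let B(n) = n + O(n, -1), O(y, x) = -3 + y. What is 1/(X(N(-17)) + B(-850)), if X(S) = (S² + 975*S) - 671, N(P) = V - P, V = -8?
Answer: 1/6482 ≈ 0.00015427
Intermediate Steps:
N(P) = -8 - P
X(S) = -671 + S² + 975*S
B(n) = -3 + 2*n (B(n) = n + (-3 + n) = -3 + 2*n)
1/(X(N(-17)) + B(-850)) = 1/((-671 + (-8 - 1*(-17))² + 975*(-8 - 1*(-17))) + (-3 + 2*(-850))) = 1/((-671 + (-8 + 17)² + 975*(-8 + 17)) + (-3 - 1700)) = 1/((-671 + 9² + 975*9) - 1703) = 1/((-671 + 81 + 8775) - 1703) = 1/(8185 - 1703) = 1/6482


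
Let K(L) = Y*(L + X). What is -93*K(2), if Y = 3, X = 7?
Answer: -2511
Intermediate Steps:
K(L) = 21 + 3*L (K(L) = 3*(L + 7) = 3*(7 + L) = 21 + 3*L)
-93*K(2) = -93*(21 + 3*2) = -93*(21 + 6) = -93*27 = -2511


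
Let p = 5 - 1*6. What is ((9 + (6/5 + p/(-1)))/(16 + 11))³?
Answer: 175616/2460375 ≈ 0.071378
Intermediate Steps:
p = -1 (p = 5 - 6 = -1)
((9 + (6/5 + p/(-1)))/(16 + 11))³ = ((9 + (6/5 - 1/(-1)))/(16 + 11))³ = ((9 + (6*(⅕) - 1*(-1)))/27)³ = ((9 + (6/5 + 1))*(1/27))³ = ((9 + 11/5)*(1/27))³ = ((56/5)*(1/27))³ = (56/135)³ = 175616/2460375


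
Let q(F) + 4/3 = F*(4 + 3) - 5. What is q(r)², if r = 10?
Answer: 36481/9 ≈ 4053.4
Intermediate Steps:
q(F) = -19/3 + 7*F (q(F) = -4/3 + (F*(4 + 3) - 5) = -4/3 + (F*7 - 5) = -4/3 + (7*F - 5) = -4/3 + (-5 + 7*F) = -19/3 + 7*F)
q(r)² = (-19/3 + 7*10)² = (-19/3 + 70)² = (191/3)² = 36481/9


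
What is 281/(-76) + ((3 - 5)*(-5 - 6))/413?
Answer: -114381/31388 ≈ -3.6441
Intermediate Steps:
281/(-76) + ((3 - 5)*(-5 - 6))/413 = 281*(-1/76) - 2*(-11)*(1/413) = -281/76 + 22*(1/413) = -281/76 + 22/413 = -114381/31388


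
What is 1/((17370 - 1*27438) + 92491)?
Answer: 1/82423 ≈ 1.2133e-5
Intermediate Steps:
1/((17370 - 1*27438) + 92491) = 1/((17370 - 27438) + 92491) = 1/(-10068 + 92491) = 1/82423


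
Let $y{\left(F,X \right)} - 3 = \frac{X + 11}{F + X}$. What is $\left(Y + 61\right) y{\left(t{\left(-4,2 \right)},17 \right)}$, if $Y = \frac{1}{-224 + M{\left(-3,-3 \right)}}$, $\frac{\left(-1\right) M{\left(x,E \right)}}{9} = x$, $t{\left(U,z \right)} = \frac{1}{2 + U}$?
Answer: $\frac{1862480}{6501} \approx 286.49$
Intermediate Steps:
$M{\left(x,E \right)} = - 9 x$
$y{\left(F,X \right)} = 3 + \frac{11 + X}{F + X}$ ($y{\left(F,X \right)} = 3 + \frac{X + 11}{F + X} = 3 + \frac{11 + X}{F + X}$)
$Y = - \frac{1}{197}$ ($Y = \frac{1}{-224 - -27} = \frac{1}{-224 + 27} = \frac{1}{-197} = - \frac{1}{197} \approx -0.0050761$)
$\left(Y + 61\right) y{\left(t{\left(-4,2 \right)},17 \right)} = \left(- \frac{1}{197} + 61\right) \frac{11 + \frac{3}{2 - 4} + 4 \cdot 17}{\frac{1}{2 - 4} + 17} = \frac{12016 \frac{11 + \frac{3}{-2} + 68}{\frac{1}{-2} + 17}}{197} = \frac{12016 \frac{11 + 3 \left(- \frac{1}{2}\right) + 68}{- \frac{1}{2} + 17}}{197} = \frac{12016 \frac{11 - \frac{3}{2} + 68}{\frac{33}{2}}}{197} = \frac{12016 \cdot \frac{2}{33} \cdot \frac{155}{2}}{197} = \frac{12016}{197} \cdot \frac{155}{33} = \frac{1862480}{6501}$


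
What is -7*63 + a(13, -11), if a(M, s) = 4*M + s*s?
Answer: -268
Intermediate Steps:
a(M, s) = s² + 4*M (a(M, s) = 4*M + s² = s² + 4*M)
-7*63 + a(13, -11) = -7*63 + ((-11)² + 4*13) = -441 + (121 + 52) = -441 + 173 = -268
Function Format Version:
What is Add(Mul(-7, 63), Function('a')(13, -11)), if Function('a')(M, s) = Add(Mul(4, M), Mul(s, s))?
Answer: -268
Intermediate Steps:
Function('a')(M, s) = Add(Pow(s, 2), Mul(4, M)) (Function('a')(M, s) = Add(Mul(4, M), Pow(s, 2)) = Add(Pow(s, 2), Mul(4, M)))
Add(Mul(-7, 63), Function('a')(13, -11)) = Add(Mul(-7, 63), Add(Pow(-11, 2), Mul(4, 13))) = Add(-441, Add(121, 52)) = Add(-441, 173) = -268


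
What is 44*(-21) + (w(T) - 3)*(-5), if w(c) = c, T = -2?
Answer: -899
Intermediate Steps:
44*(-21) + (w(T) - 3)*(-5) = 44*(-21) + (-2 - 3)*(-5) = -924 - 5*(-5) = -924 + 25 = -899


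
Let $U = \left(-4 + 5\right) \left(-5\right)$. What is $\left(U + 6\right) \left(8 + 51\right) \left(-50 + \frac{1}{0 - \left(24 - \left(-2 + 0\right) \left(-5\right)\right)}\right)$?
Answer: $- \frac{41359}{14} \approx -2954.2$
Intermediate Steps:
$U = -5$ ($U = 1 \left(-5\right) = -5$)
$\left(U + 6\right) \left(8 + 51\right) \left(-50 + \frac{1}{0 - \left(24 - \left(-2 + 0\right) \left(-5\right)\right)}\right) = \left(-5 + 6\right) \left(8 + 51\right) \left(-50 + \frac{1}{0 - \left(24 - \left(-2 + 0\right) \left(-5\right)\right)}\right) = 1 \cdot 59 \left(-50 + \frac{1}{0 - 14}\right) = 1 \cdot 59 \left(-50 + \frac{1}{-14}\right) = 1 \cdot 59 \left(-50 - \frac{1}{14}\right) = 1 \cdot 59 \left(- \frac{701}{14}\right) = 1 \left(- \frac{41359}{14}\right) = - \frac{41359}{14}$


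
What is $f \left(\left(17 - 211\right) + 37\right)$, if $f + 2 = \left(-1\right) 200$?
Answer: $31714$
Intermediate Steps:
$f = -202$ ($f = -2 - 200 = -202$)
$f \left(\left(17 - 211\right) + 37\right) = - 202 \left(\left(17 - 211\right) + 37\right) = - 202 \left(-194 + 37\right) = \left(-202\right) \left(-157\right) = 31714$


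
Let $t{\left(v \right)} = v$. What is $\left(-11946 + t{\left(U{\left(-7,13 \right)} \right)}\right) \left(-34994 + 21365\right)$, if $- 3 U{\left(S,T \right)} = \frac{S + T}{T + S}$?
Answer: $162816577$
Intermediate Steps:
$U{\left(S,T \right)} = - \frac{1}{3}$ ($U{\left(S,T \right)} = - \frac{\left(S + T\right) \frac{1}{T + S}}{3} = - \frac{\left(S + T\right) \frac{1}{S + T}}{3} = \left(- \frac{1}{3}\right) 1 = - \frac{1}{3}$)
$\left(-11946 + t{\left(U{\left(-7,13 \right)} \right)}\right) \left(-34994 + 21365\right) = \left(-11946 - \frac{1}{3}\right) \left(-34994 + 21365\right) = \left(- \frac{35839}{3}\right) \left(-13629\right) = 162816577$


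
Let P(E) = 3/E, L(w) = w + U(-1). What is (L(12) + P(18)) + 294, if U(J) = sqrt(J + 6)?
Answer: 1837/6 + sqrt(5) ≈ 308.40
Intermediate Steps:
U(J) = sqrt(6 + J)
L(w) = w + sqrt(5) (L(w) = w + sqrt(6 - 1) = w + sqrt(5))
(L(12) + P(18)) + 294 = ((12 + sqrt(5)) + 3/18) + 294 = ((12 + sqrt(5)) + 3*(1/18)) + 294 = ((12 + sqrt(5)) + 1/6) + 294 = (73/6 + sqrt(5)) + 294 = 1837/6 + sqrt(5)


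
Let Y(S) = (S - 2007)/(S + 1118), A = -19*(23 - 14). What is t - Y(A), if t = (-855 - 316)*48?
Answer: -53226798/947 ≈ -56206.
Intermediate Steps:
A = -171 (A = -19*9 = -171)
Y(S) = (-2007 + S)/(1118 + S)
t = -56208 (t = -1171*48 = -56208)
t - Y(A) = -56208 - (-2007 - 171)/(1118 - 171) = -56208 - (-2178)/947 = -56208 - 1*(-2178/947) = -56208 + 2178/947 = -53226798/947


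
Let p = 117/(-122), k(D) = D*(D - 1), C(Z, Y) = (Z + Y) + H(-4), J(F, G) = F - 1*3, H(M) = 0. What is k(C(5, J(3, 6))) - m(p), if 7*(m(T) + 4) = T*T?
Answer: 2486823/104188 ≈ 23.869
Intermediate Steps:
J(F, G) = -3 + F (J(F, G) = F - 3 = -3 + F)
C(Z, Y) = Y + Z (C(Z, Y) = (Z + Y) + 0 = (Y + Z) + 0 = Y + Z)
k(D) = D*(-1 + D)
p = -117/122 (p = 117*(-1/122) = -117/122 ≈ -0.95902)
m(T) = -4 + T²/7 (m(T) = -4 + (T*T)/7 = -4 + T²/7)
k(C(5, J(3, 6))) - m(p) = ((-3 + 3) + 5)*(-1 + ((-3 + 3) + 5)) - (-4 + (-117/122)²/7) = (0 + 5)*(-1 + (0 + 5)) - (-4 + (⅐)*(13689/14884)) = 5*(-1 + 5) - (-4 + 13689/104188) = 5*4 - 1*(-403063/104188) = 20 + 403063/104188 = 2486823/104188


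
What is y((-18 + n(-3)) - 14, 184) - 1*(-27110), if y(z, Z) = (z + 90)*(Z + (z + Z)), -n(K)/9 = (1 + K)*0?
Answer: 46598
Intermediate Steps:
n(K) = 0 (n(K) = -9*(1 + K)*0 = -9*0 = 0)
y(z, Z) = (90 + z)*(z + 2*Z) (y(z, Z) = (90 + z)*(Z + (Z + z)) = (90 + z)*(z + 2*Z))
y((-18 + n(-3)) - 14, 184) - 1*(-27110) = (((-18 + 0) - 14)**2 + 90*((-18 + 0) - 14) + 180*184 + 2*184*((-18 + 0) - 14)) - 1*(-27110) = ((-18 - 14)**2 + 90*(-18 - 14) + 33120 + 2*184*(-18 - 14)) + 27110 = ((-32)**2 + 90*(-32) + 33120 + 2*184*(-32)) + 27110 = (1024 - 2880 + 33120 - 11776) + 27110 = 19488 + 27110 = 46598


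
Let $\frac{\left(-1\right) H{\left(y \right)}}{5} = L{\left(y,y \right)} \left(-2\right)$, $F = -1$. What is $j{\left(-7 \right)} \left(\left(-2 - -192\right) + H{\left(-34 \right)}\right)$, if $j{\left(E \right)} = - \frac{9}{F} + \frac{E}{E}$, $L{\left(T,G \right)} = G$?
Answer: $-1500$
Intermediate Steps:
$H{\left(y \right)} = 10 y$ ($H{\left(y \right)} = - 5 y \left(-2\right) = - 5 \left(- 2 y\right) = 10 y$)
$j{\left(E \right)} = 10$ ($j{\left(E \right)} = - \frac{9}{-1} + \frac{E}{E} = \left(-9\right) \left(-1\right) + 1 = 9 + 1 = 10$)
$j{\left(-7 \right)} \left(\left(-2 - -192\right) + H{\left(-34 \right)}\right) = 10 \left(\left(-2 - -192\right) + 10 \left(-34\right)\right) = 10 \left(\left(-2 + 192\right) - 340\right) = 10 \left(190 - 340\right) = 10 \left(-150\right) = -1500$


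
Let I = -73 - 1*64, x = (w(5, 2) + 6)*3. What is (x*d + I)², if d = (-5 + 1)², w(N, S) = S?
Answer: 61009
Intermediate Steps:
x = 24 (x = (2 + 6)*3 = 8*3 = 24)
I = -137 (I = -73 - 64 = -137)
d = 16 (d = (-4)² = 16)
(x*d + I)² = (24*16 - 137)² = (384 - 137)² = 247² = 61009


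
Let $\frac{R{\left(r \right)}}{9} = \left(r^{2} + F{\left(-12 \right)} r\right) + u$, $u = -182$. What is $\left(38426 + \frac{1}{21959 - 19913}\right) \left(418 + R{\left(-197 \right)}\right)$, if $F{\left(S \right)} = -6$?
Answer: $\frac{2563706438573}{186} \approx 1.3783 \cdot 10^{10}$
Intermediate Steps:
$R{\left(r \right)} = -1638 - 54 r + 9 r^{2}$ ($R{\left(r \right)} = 9 \left(\left(r^{2} - 6 r\right) - 182\right) = 9 \left(-182 + r^{2} - 6 r\right) = -1638 - 54 r + 9 r^{2}$)
$\left(38426 + \frac{1}{21959 - 19913}\right) \left(418 + R{\left(-197 \right)}\right) = \left(38426 + \frac{1}{21959 - 19913}\right) \left(418 - \left(-9000 - 349281\right)\right) = \left(38426 + \frac{1}{2046}\right) \left(418 + \left(-1638 + 10638 + 9 \cdot 38809\right)\right) = \left(38426 + \frac{1}{2046}\right) \left(418 + \left(-1638 + 10638 + 349281\right)\right) = \frac{78619597 \left(418 + 358281\right)}{2046} = \frac{78619597}{2046} \cdot 358699 = \frac{2563706438573}{186}$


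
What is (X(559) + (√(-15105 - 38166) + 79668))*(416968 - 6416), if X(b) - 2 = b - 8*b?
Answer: 31102187864 + 1231656*I*√5919 ≈ 3.1102e+10 + 9.4758e+7*I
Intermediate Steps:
X(b) = 2 - 7*b (X(b) = 2 + (b - 8*b) = 2 - 7*b)
(X(559) + (√(-15105 - 38166) + 79668))*(416968 - 6416) = ((2 - 7*559) + (√(-15105 - 38166) + 79668))*(416968 - 6416) = ((2 - 3913) + (√(-53271) + 79668))*410552 = (-3911 + (3*I*√5919 + 79668))*410552 = (-3911 + (79668 + 3*I*√5919))*410552 = (75757 + 3*I*√5919)*410552 = 31102187864 + 1231656*I*√5919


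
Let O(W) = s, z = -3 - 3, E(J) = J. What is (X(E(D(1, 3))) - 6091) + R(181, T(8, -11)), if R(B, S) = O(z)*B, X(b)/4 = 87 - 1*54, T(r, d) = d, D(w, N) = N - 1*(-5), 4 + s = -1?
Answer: -6864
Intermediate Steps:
s = -5 (s = -4 - 1 = -5)
D(w, N) = 5 + N (D(w, N) = N + 5 = 5 + N)
z = -6
O(W) = -5
X(b) = 132 (X(b) = 4*(87 - 1*54) = 4*(87 - 54) = 4*33 = 132)
R(B, S) = -5*B
(X(E(D(1, 3))) - 6091) + R(181, T(8, -11)) = (132 - 6091) - 5*181 = -5959 - 905 = -6864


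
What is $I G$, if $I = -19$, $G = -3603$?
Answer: $68457$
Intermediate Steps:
$I G = \left(-19\right) \left(-3603\right) = 68457$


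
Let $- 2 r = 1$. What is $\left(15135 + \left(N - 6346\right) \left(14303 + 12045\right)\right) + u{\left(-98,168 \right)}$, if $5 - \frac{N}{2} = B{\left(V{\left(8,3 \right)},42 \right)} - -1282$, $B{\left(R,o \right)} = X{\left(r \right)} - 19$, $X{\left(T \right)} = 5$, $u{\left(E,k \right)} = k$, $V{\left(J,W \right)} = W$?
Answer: $-233744153$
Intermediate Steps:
$r = - \frac{1}{2}$ ($r = \left(- \frac{1}{2}\right) 1 = - \frac{1}{2} \approx -0.5$)
$B{\left(R,o \right)} = -14$ ($B{\left(R,o \right)} = 5 - 19 = -14$)
$N = -2526$ ($N = 10 - 2 \left(-14 - -1282\right) = 10 - 2 \left(-14 + 1282\right) = 10 - 2536 = -2526$)
$\left(15135 + \left(N - 6346\right) \left(14303 + 12045\right)\right) + u{\left(-98,168 \right)} = \left(15135 + \left(-2526 - 6346\right) \left(14303 + 12045\right)\right) + 168 = \left(15135 - 233759456\right) + 168 = -233744321 + 168 = -233744153$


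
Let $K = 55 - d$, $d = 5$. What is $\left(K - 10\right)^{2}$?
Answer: $1600$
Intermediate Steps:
$K = 50$ ($K = 55 - 5 = 50$)
$\left(K - 10\right)^{2} = \left(50 - 10\right)^{2} = 40^{2} = 1600$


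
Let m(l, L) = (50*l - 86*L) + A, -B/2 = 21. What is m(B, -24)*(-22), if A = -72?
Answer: 2376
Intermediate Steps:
B = -42 (B = -2*21 = -42)
m(l, L) = -72 - 86*L + 50*l (m(l, L) = (50*l - 86*L) - 72 = (-86*L + 50*l) - 72 = -72 - 86*L + 50*l)
m(B, -24)*(-22) = (-72 - 86*(-24) + 50*(-42))*(-22) = (-72 + 2064 - 2100)*(-22) = -108*(-22) = 2376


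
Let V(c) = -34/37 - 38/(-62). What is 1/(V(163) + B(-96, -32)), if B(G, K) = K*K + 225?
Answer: 1147/1432252 ≈ 0.00080084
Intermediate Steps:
B(G, K) = 225 + K² (B(G, K) = K² + 225 = 225 + K²)
V(c) = -351/1147 (V(c) = -34*1/37 - 38*(-1/62) = -34/37 + 19/31 = -351/1147)
1/(V(163) + B(-96, -32)) = 1/(-351/1147 + (225 + (-32)²)) = 1/(-351/1147 + (225 + 1024)) = 1/(-351/1147 + 1249) = 1/(1432252/1147) = 1147/1432252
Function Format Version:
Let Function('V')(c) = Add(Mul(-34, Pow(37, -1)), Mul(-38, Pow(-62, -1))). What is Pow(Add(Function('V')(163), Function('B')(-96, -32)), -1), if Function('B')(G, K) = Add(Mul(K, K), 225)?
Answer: Rational(1147, 1432252) ≈ 0.00080084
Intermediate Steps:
Function('B')(G, K) = Add(225, Pow(K, 2)) (Function('B')(G, K) = Add(Pow(K, 2), 225) = Add(225, Pow(K, 2)))
Function('V')(c) = Rational(-351, 1147) (Function('V')(c) = Add(Mul(-34, Rational(1, 37)), Mul(-38, Rational(-1, 62))) = Add(Rational(-34, 37), Rational(19, 31)) = Rational(-351, 1147))
Pow(Add(Function('V')(163), Function('B')(-96, -32)), -1) = Pow(Add(Rational(-351, 1147), Add(225, Pow(-32, 2))), -1) = Pow(Add(Rational(-351, 1147), Add(225, 1024)), -1) = Pow(Add(Rational(-351, 1147), 1249), -1) = Pow(Rational(1432252, 1147), -1) = Rational(1147, 1432252)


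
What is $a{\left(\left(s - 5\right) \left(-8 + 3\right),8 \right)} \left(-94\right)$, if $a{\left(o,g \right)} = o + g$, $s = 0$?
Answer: $-3102$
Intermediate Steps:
$a{\left(o,g \right)} = g + o$
$a{\left(\left(s - 5\right) \left(-8 + 3\right),8 \right)} \left(-94\right) = \left(8 + \left(0 - 5\right) \left(-8 + 3\right)\right) \left(-94\right) = \left(8 - -25\right) \left(-94\right) = \left(8 + 25\right) \left(-94\right) = 33 \left(-94\right) = -3102$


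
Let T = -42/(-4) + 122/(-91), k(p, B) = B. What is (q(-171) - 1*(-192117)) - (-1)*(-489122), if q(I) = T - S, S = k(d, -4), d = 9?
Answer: -54052515/182 ≈ -2.9699e+5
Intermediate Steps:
S = -4
T = 1667/182 (T = -42*(-¼) + 122*(-1/91) = 21/2 - 122/91 = 1667/182 ≈ 9.1593)
q(I) = 2395/182 (q(I) = 1667/182 - 1*(-4) = 1667/182 + 4 = 2395/182)
(q(-171) - 1*(-192117)) - (-1)*(-489122) = (2395/182 - 1*(-192117)) - (-1)*(-489122) = (2395/182 + 192117) - 1*489122 = 34967689/182 - 489122 = -54052515/182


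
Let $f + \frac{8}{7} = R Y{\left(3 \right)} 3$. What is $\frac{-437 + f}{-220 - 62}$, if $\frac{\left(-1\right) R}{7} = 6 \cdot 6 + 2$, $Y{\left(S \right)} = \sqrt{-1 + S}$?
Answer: $\frac{3067}{1974} + \frac{133 \sqrt{2}}{47} \approx 5.5556$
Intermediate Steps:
$R = -266$ ($R = - 7 \left(6 \cdot 6 + 2\right) = - 7 \left(36 + 2\right) = \left(-7\right) 38 = -266$)
$f = - \frac{8}{7} - 798 \sqrt{2}$ ($f = - \frac{8}{7} + - 266 \sqrt{-1 + 3} \cdot 3 = - \frac{8}{7} + - 266 \sqrt{2} \cdot 3 = - \frac{8}{7} - 798 \sqrt{2} \approx -1129.7$)
$\frac{-437 + f}{-220 - 62} = \frac{-437 - \left(\frac{8}{7} + 798 \sqrt{2}\right)}{-220 - 62} = \frac{- \frac{3067}{7} - 798 \sqrt{2}}{-282} = \left(- \frac{3067}{7} - 798 \sqrt{2}\right) \left(- \frac{1}{282}\right) = \frac{3067}{1974} + \frac{133 \sqrt{2}}{47}$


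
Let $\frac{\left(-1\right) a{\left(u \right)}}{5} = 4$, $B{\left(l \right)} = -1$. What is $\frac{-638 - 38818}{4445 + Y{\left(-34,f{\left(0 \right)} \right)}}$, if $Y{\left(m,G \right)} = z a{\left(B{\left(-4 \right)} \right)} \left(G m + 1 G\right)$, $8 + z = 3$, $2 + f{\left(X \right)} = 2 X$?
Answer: $- \frac{39456}{11045} \approx -3.5723$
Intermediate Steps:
$f{\left(X \right)} = -2 + 2 X$
$z = -5$ ($z = -8 + 3 = -5$)
$a{\left(u \right)} = -20$ ($a{\left(u \right)} = \left(-5\right) 4 = -20$)
$Y{\left(m,G \right)} = 100 G + 100 G m$ ($Y{\left(m,G \right)} = \left(-5\right) \left(-20\right) \left(G m + 1 G\right) = 100 \left(G m + G\right) = 100 \left(G + G m\right) = 100 G + 100 G m$)
$\frac{-638 - 38818}{4445 + Y{\left(-34,f{\left(0 \right)} \right)}} = \frac{-638 - 38818}{4445 + 100 \left(-2 + 2 \cdot 0\right) \left(1 - 34\right)} = - \frac{39456}{4445 + 100 \left(-2 + 0\right) \left(-33\right)} = - \frac{39456}{4445 + 100 \left(-2\right) \left(-33\right)} = - \frac{39456}{4445 + 6600} = - \frac{39456}{11045}$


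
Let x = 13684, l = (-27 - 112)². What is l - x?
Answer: 5637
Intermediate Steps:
l = 19321 (l = (-139)² = 19321)
l - x = 19321 - 1*13684 = 19321 - 13684 = 5637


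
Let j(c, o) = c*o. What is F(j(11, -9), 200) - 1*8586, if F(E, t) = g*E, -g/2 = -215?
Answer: -51156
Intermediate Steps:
g = 430 (g = -2*(-215) = 430)
F(E, t) = 430*E
F(j(11, -9), 200) - 1*8586 = 430*(11*(-9)) - 1*8586 = 430*(-99) - 8586 = -42570 - 8586 = -51156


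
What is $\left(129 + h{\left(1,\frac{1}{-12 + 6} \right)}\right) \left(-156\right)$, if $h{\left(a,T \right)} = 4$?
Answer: $-20748$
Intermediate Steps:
$\left(129 + h{\left(1,\frac{1}{-12 + 6} \right)}\right) \left(-156\right) = \left(129 + 4\right) \left(-156\right) = 133 \left(-156\right) = -20748$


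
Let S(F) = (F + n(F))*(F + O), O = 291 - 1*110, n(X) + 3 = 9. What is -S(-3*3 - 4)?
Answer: 1176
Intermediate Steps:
n(X) = 6 (n(X) = -3 + 9 = 6)
O = 181 (O = 291 - 110 = 181)
S(F) = (6 + F)*(181 + F) (S(F) = (F + 6)*(F + 181) = (6 + F)*(181 + F))
-S(-3*3 - 4) = -(1086 + (-3*3 - 4)**2 + 187*(-3*3 - 4)) = -(1086 + (-9 - 4)**2 + 187*(-9 - 4)) = -(1086 + (-13)**2 + 187*(-13)) = -(1086 + 169 - 2431) = -1*(-1176) = 1176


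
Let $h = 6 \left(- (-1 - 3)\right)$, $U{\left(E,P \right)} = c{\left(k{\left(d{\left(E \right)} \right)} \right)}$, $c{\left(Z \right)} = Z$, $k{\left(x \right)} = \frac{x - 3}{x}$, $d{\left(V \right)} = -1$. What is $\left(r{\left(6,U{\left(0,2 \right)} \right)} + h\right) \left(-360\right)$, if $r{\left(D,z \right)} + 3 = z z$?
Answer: $-13320$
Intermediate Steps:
$k{\left(x \right)} = \frac{-3 + x}{x}$ ($k{\left(x \right)} = \frac{x - 3}{x} = \frac{-3 + x}{x}$)
$U{\left(E,P \right)} = 4$ ($U{\left(E,P \right)} = \frac{-3 - 1}{-1} = \left(-1\right) \left(-4\right) = 4$)
$r{\left(D,z \right)} = -3 + z^{2}$ ($r{\left(D,z \right)} = -3 + z z = -3 + z^{2}$)
$h = 24$ ($h = 6 \left(\left(-1\right) \left(-4\right)\right) = 6 \cdot 4 = 24$)
$\left(r{\left(6,U{\left(0,2 \right)} \right)} + h\right) \left(-360\right) = \left(\left(-3 + 4^{2}\right) + 24\right) \left(-360\right) = \left(\left(-3 + 16\right) + 24\right) \left(-360\right) = \left(13 + 24\right) \left(-360\right) = 37 \left(-360\right) = -13320$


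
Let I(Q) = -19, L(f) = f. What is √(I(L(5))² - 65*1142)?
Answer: I*√73869 ≈ 271.79*I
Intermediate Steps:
√(I(L(5))² - 65*1142) = √((-19)² - 65*1142) = √(361 - 74230) = √(-73869) = I*√73869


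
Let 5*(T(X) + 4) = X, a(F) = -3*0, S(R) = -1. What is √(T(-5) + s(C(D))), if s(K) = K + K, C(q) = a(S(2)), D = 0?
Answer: I*√5 ≈ 2.2361*I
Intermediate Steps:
a(F) = 0
C(q) = 0
T(X) = -4 + X/5
s(K) = 2*K
√(T(-5) + s(C(D))) = √((-4 + (⅕)*(-5)) + 2*0) = √((-4 - 1) + 0) = √(-5 + 0) = √(-5) = I*√5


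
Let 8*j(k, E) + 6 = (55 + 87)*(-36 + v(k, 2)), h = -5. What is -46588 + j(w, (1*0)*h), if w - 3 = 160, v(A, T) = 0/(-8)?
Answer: -188911/4 ≈ -47228.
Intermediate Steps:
v(A, T) = 0 (v(A, T) = 0*(-⅛) = 0)
w = 163 (w = 3 + 160 = 163)
j(k, E) = -2559/4 (j(k, E) = -¾ + ((55 + 87)*(-36 + 0))/8 = -¾ + (142*(-36))/8 = -¾ + (⅛)*(-5112) = -¾ - 639 = -2559/4)
-46588 + j(w, (1*0)*h) = -46588 - 2559/4 = -188911/4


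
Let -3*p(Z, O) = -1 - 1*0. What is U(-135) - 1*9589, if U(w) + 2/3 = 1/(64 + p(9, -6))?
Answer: -5552408/579 ≈ -9589.7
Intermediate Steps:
p(Z, O) = ⅓ (p(Z, O) = -(-1 - 1*0)/3 = -(-1 + 0)/3 = -⅓*(-1) = ⅓)
U(w) = -377/579 (U(w) = -⅔ + 1/(64 + ⅓) = -⅔ + 1/(193/3) = -⅔ + 3/193 = -377/579)
U(-135) - 1*9589 = -377/579 - 1*9589 = -377/579 - 9589 = -5552408/579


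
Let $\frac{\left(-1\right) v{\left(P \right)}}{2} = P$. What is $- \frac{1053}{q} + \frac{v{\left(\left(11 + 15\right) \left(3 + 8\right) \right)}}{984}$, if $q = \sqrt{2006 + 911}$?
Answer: $- \frac{143}{246} - \frac{1053 \sqrt{2917}}{2917} \approx -20.078$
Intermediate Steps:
$v{\left(P \right)} = - 2 P$
$q = \sqrt{2917} \approx 54.009$
$- \frac{1053}{q} + \frac{v{\left(\left(11 + 15\right) \left(3 + 8\right) \right)}}{984} = - \frac{1053}{\sqrt{2917}} + \frac{\left(-2\right) \left(11 + 15\right) \left(3 + 8\right)}{984} = - 1053 \frac{\sqrt{2917}}{2917} + - 2 \cdot 26 \cdot 11 \cdot \frac{1}{984} = - \frac{1053 \sqrt{2917}}{2917} + \left(-2\right) 286 \cdot \frac{1}{984} = - \frac{1053 \sqrt{2917}}{2917} - \frac{143}{246} = - \frac{143}{246} - \frac{1053 \sqrt{2917}}{2917}$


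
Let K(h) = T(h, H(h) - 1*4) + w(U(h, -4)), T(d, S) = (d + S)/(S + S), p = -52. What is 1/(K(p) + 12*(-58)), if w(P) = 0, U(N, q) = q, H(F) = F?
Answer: -28/19461 ≈ -0.0014388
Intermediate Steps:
T(d, S) = (S + d)/(2*S) (T(d, S) = (S + d)/((2*S)) = (S + d)*(1/(2*S)) = (S + d)/(2*S))
K(h) = (-4 + 2*h)/(2*(-4 + h)) (K(h) = ((h - 1*4) + h)/(2*(h - 1*4)) + 0 = ((h - 4) + h)/(2*(h - 4)) + 0 = ((-4 + h) + h)/(2*(-4 + h)) + 0 = (-4 + 2*h)/(2*(-4 + h)) + 0 = (-4 + 2*h)/(2*(-4 + h)))
1/(K(p) + 12*(-58)) = 1/((-2 - 52)/(-4 - 52) + 12*(-58)) = 1/(-54/(-56) - 696) = 1/(-1/56*(-54) - 696) = 1/(27/28 - 696) = 1/(-19461/28) = -28/19461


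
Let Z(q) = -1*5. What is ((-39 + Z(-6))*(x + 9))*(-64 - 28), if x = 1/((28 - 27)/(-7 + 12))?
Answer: 56672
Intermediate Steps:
Z(q) = -5
x = 5 (x = 1/(1/5) = 5)
((-39 + Z(-6))*(x + 9))*(-64 - 28) = ((-39 - 5)*(5 + 9))*(-64 - 28) = -44*14*(-92) = -616*(-92) = 56672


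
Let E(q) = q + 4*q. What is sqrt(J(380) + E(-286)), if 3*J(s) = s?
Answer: I*sqrt(11730)/3 ≈ 36.102*I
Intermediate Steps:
E(q) = 5*q
J(s) = s/3
sqrt(J(380) + E(-286)) = sqrt((1/3)*380 + 5*(-286)) = sqrt(380/3 - 1430) = sqrt(-3910/3) = I*sqrt(11730)/3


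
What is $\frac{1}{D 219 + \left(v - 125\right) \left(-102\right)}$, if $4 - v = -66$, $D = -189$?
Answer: $- \frac{1}{35781} \approx -2.7948 \cdot 10^{-5}$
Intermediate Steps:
$v = 70$ ($v = 4 - -66 = 4 + 66 = 70$)
$\frac{1}{D 219 + \left(v - 125\right) \left(-102\right)} = \frac{1}{\left(-189\right) 219 + \left(70 - 125\right) \left(-102\right)} = \frac{1}{-41391 - -5610} = \frac{1}{-41391 + 5610} = \frac{1}{-35781} = - \frac{1}{35781}$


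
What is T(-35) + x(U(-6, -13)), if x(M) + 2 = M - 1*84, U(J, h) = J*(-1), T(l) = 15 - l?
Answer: -30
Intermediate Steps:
U(J, h) = -J
x(M) = -86 + M (x(M) = -2 + (M - 1*84) = -2 + (M - 84) = -2 + (-84 + M) = -86 + M)
T(-35) + x(U(-6, -13)) = (15 - 1*(-35)) + (-86 - 1*(-6)) = (15 + 35) + (-86 + 6) = 50 - 80 = -30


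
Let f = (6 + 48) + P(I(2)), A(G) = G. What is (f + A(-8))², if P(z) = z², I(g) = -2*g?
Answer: 3844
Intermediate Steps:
f = 70 (f = (6 + 48) + (-2*2)² = 54 + (-4)² = 54 + 16 = 70)
(f + A(-8))² = (70 - 8)² = 62² = 3844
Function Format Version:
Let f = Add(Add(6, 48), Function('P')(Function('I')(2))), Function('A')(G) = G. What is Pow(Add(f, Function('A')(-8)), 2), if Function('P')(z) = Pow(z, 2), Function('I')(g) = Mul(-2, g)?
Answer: 3844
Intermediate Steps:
f = 70 (f = Add(Add(6, 48), Pow(Mul(-2, 2), 2)) = Add(54, Pow(-4, 2)) = Add(54, 16) = 70)
Pow(Add(f, Function('A')(-8)), 2) = Pow(Add(70, -8), 2) = Pow(62, 2) = 3844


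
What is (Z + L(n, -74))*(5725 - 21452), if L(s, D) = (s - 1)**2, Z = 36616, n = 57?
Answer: -625179704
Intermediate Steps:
L(s, D) = (-1 + s)**2
(Z + L(n, -74))*(5725 - 21452) = (36616 + (-1 + 57)**2)*(5725 - 21452) = (36616 + 56**2)*(-15727) = (36616 + 3136)*(-15727) = 39752*(-15727) = -625179704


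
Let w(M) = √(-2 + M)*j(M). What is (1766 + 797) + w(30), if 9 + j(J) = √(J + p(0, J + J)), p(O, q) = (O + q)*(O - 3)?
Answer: 2563 - 18*√7 + 10*I*√42 ≈ 2515.4 + 64.807*I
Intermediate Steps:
p(O, q) = (-3 + O)*(O + q) (p(O, q) = (O + q)*(-3 + O) = (-3 + O)*(O + q))
j(J) = -9 + √5*√(-J) (j(J) = -9 + √(J + (0² - 3*0 - 3*(J + J) + 0*(J + J))) = -9 + √(J + (0 + 0 - 6*J + 0*(2*J))) = -9 + √(J + (0 + 0 - 6*J + 0)) = -9 + √(J - 6*J) = -9 + √(-5*J) = -9 + √5*√(-J))
w(M) = √(-2 + M)*(-9 + √5*√(-M))
(1766 + 797) + w(30) = (1766 + 797) + √(-2 + 30)*(-9 + √5*√(-1*30)) = 2563 + √28*(-9 + √5*√(-30)) = 2563 + (2*√7)*(-9 + √5*(I*√30)) = 2563 + (2*√7)*(-9 + 5*I*√6) = 2563 + 2*√7*(-9 + 5*I*√6)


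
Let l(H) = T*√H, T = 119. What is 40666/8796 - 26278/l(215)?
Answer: 20333/4398 - 3754*√215/3655 ≈ -10.437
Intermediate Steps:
l(H) = 119*√H
40666/8796 - 26278/l(215) = 40666/8796 - 26278*√215/25585 = 40666*(1/8796) - 3754*√215/3655 = 20333/4398 - 3754*√215/3655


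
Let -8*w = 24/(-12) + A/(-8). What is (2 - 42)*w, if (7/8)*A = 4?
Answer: -90/7 ≈ -12.857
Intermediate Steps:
A = 32/7 (A = (8/7)*4 = 32/7 ≈ 4.5714)
w = 9/28 (w = -(24/(-12) + (32/7)/(-8))/8 = -(24*(-1/12) + (32/7)*(-⅛))/8 = -(-2 - 4/7)/8 = -⅛*(-18/7) = 9/28 ≈ 0.32143)
(2 - 42)*w = (2 - 42)*(9/28) = -40*9/28 = -90/7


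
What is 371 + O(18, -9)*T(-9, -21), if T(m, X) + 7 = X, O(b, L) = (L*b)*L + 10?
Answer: -40733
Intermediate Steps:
O(b, L) = 10 + b*L² (O(b, L) = b*L² + 10 = 10 + b*L²)
T(m, X) = -7 + X
371 + O(18, -9)*T(-9, -21) = 371 + (10 + 18*(-9)²)*(-7 - 21) = 371 + (10 + 18*81)*(-28) = 371 + (10 + 1458)*(-28) = 371 + 1468*(-28) = 371 - 41104 = -40733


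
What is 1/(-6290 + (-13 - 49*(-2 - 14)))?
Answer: -1/5519 ≈ -0.00018119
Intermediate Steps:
1/(-6290 + (-13 - 49*(-2 - 14))) = 1/(-6290 + (-13 - 49*(-16))) = 1/(-6290 + (-13 + 784)) = 1/(-6290 + 771) = 1/(-5519) = -1/5519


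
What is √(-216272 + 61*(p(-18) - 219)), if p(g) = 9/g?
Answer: I*√918646/2 ≈ 479.23*I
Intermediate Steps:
√(-216272 + 61*(p(-18) - 219)) = √(-216272 + 61*(9/(-18) - 219)) = √(-216272 + 61*(9*(-1/18) - 219)) = √(-216272 + 61*(-½ - 219)) = √(-216272 + 61*(-439/2)) = √(-216272 - 26779/2) = √(-459323/2) = I*√918646/2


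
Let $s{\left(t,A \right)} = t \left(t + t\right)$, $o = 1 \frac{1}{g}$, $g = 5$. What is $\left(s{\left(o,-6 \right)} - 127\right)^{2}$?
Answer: $\frac{10067929}{625} \approx 16109.0$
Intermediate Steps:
$o = \frac{1}{5}$ ($o = 1 \cdot \frac{1}{5} = \frac{1}{5} \approx 0.2$)
$s{\left(t,A \right)} = 2 t^{2}$ ($s{\left(t,A \right)} = t 2 t = 2 t^{2}$)
$\left(s{\left(o,-6 \right)} - 127\right)^{2} = \left(\frac{2}{25} - 127\right)^{2} = \left(- \frac{3173}{25}\right)^{2} = \frac{10067929}{625}$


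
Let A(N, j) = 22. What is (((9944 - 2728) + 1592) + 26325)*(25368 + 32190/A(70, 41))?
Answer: 10369259019/11 ≈ 9.4266e+8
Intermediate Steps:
(((9944 - 2728) + 1592) + 26325)*(25368 + 32190/A(70, 41)) = (((9944 - 2728) + 1592) + 26325)*(25368 + 32190/22) = ((7216 + 1592) + 26325)*(25368 + 32190*(1/22)) = (8808 + 26325)*(25368 + 16095/11) = 35133*(295143/11) = 10369259019/11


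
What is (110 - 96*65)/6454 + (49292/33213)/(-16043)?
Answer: -1633301892619/1719462285093 ≈ -0.94989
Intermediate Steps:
(110 - 96*65)/6454 + (49292/33213)/(-16043) = (110 - 6240)*(1/6454) + (49292*(1/33213))*(-1/16043) = -6130*1/6454 + (49292/33213)*(-1/16043) = -3065/3227 - 49292/532836159 = -1633301892619/1719462285093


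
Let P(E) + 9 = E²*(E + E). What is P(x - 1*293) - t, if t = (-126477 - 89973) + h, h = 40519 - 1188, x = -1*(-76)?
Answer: -20259516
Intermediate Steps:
x = 76
h = 39331
t = -177119 (t = (-126477 - 89973) + 39331 = -216450 + 39331 = -177119)
P(E) = -9 + 2*E³ (P(E) = -9 + E²*(E + E) = -9 + E²*(2*E) = -9 + 2*E³)
P(x - 1*293) - t = (-9 + 2*(76 - 1*293)³) - 1*(-177119) = (-9 + 2*(76 - 293)³) + 177119 = (-9 + 2*(-217)³) + 177119 = (-9 + 2*(-10218313)) + 177119 = (-9 - 20436626) + 177119 = -20436635 + 177119 = -20259516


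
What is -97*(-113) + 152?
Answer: 11113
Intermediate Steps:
-97*(-113) + 152 = 10961 + 152 = 11113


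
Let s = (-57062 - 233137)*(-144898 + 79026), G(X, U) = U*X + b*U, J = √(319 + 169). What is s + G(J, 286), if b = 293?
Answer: 19116072326 + 572*√122 ≈ 1.9116e+10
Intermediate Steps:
J = 2*√122 (J = √488 = 2*√122 ≈ 22.091)
G(X, U) = 293*U + U*X (G(X, U) = U*X + 293*U = 293*U + U*X)
s = 19115988528 (s = -290199*(-65872) = 19115988528)
s + G(J, 286) = 19115988528 + 286*(293 + 2*√122) = 19115988528 + (83798 + 572*√122) = 19116072326 + 572*√122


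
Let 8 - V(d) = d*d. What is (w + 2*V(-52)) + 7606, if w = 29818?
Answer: 32032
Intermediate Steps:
V(d) = 8 - d² (V(d) = 8 - d*d = 8 - d²)
(w + 2*V(-52)) + 7606 = (29818 + 2*(8 - 1*(-52)²)) + 7606 = (29818 + 2*(8 - 1*2704)) + 7606 = (29818 + 2*(8 - 2704)) + 7606 = (29818 + 2*(-2696)) + 7606 = (29818 - 5392) + 7606 = 24426 + 7606 = 32032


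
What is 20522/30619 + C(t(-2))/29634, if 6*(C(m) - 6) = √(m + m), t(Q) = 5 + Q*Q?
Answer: 101388777/151227241 + √2/59268 ≈ 0.67046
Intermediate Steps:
t(Q) = 5 + Q²
C(m) = 6 + √2*√m/6 (C(m) = 6 + √(m + m)/6 = 6 + √(2*m)/6 = 6 + (√2*√m)/6 = 6 + √2*√m/6)
20522/30619 + C(t(-2))/29634 = 20522/30619 + (6 + √2*√(5 + (-2)²)/6)/29634 = 20522*(1/30619) + (6 + √2*√(5 + 4)/6)*(1/29634) = 20522/30619 + (6 + √2*√9/6)*(1/29634) = 20522/30619 + (6 + (⅙)*√2*3)*(1/29634) = 20522/30619 + (6 + √2/2)*(1/29634) = 20522/30619 + (1/4939 + √2/59268) = 101388777/151227241 + √2/59268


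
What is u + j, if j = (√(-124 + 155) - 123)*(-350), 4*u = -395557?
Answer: -223357/4 - 350*√31 ≈ -57788.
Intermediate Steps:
u = -395557/4 (u = (¼)*(-395557) = -395557/4 ≈ -98889.)
j = 43050 - 350*√31 (j = (√31 - 123)*(-350) = (-123 + √31)*(-350) = 43050 - 350*√31 ≈ 41101.)
u + j = -395557/4 + (43050 - 350*√31) = -223357/4 - 350*√31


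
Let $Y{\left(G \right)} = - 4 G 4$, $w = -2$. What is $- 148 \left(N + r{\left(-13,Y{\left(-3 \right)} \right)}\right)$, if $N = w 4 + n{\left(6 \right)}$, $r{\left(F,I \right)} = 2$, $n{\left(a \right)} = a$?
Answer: $0$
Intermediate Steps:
$Y{\left(G \right)} = - 16 G$
$N = -2$ ($N = \left(-2\right) 4 + 6 = -8 + 6 = -2$)
$- 148 \left(N + r{\left(-13,Y{\left(-3 \right)} \right)}\right) = - 148 \left(-2 + 2\right) = \left(-148\right) 0 = 0$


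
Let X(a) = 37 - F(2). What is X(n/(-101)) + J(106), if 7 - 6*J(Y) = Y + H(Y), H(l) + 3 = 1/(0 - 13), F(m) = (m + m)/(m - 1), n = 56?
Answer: 1327/78 ≈ 17.013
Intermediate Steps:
F(m) = 2*m/(-1 + m) (F(m) = (2*m)/(-1 + m) = 2*m/(-1 + m))
H(l) = -40/13 (H(l) = -3 + 1/(0 - 13) = -3 + 1/(-13) = -3 - 1/13 = -40/13)
X(a) = 33 (X(a) = 37 - 2*2/(-1 + 2) = 37 - 2*2/1 = 37 - 2*2 = 37 - 1*4 = 37 - 4 = 33)
J(Y) = 131/78 - Y/6 (J(Y) = 7/6 - (Y - 40/13)/6 = 7/6 - (-40/13 + Y)/6 = 7/6 + (20/39 - Y/6) = 131/78 - Y/6)
X(n/(-101)) + J(106) = 33 + (131/78 - ⅙*106) = 33 + (131/78 - 53/3) = 33 - 1247/78 = 1327/78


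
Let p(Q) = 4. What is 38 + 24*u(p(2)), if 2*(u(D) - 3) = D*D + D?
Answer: 350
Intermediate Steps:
u(D) = 3 + D/2 + D**2/2 (u(D) = 3 + (D*D + D)/2 = 3 + (D**2 + D)/2 = 3 + (D + D**2)/2 = 3 + (D/2 + D**2/2) = 3 + D/2 + D**2/2)
38 + 24*u(p(2)) = 38 + 24*(3 + (1/2)*4 + (1/2)*4**2) = 38 + 24*(3 + 2 + (1/2)*16) = 38 + 24*(3 + 2 + 8) = 38 + 24*13 = 38 + 312 = 350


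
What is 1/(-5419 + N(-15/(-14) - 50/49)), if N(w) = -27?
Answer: -1/5446 ≈ -0.00018362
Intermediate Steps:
1/(-5419 + N(-15/(-14) - 50/49)) = 1/(-5419 - 27) = 1/(-5446) = -1/5446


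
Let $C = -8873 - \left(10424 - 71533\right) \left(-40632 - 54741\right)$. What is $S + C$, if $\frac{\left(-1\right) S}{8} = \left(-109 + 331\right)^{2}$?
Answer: $-5828551802$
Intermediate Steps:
$S = -394272$ ($S = - 8 \left(-109 + 331\right)^{2} = - 8 \cdot 222^{2} = \left(-8\right) 49284 = -394272$)
$C = -5828157530$ ($C = -8873 - \left(-61109\right) \left(-95373\right) = -8873 - 5828148657 = -5828157530$)
$S + C = -394272 - 5828157530 = -5828551802$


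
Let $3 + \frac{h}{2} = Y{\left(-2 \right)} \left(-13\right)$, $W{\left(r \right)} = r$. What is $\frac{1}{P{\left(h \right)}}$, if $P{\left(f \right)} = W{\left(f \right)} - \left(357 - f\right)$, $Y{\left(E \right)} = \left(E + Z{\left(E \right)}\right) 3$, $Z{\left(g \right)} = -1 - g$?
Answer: $- \frac{1}{213} \approx -0.0046948$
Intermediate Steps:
$Y{\left(E \right)} = -3$ ($Y{\left(E \right)} = \left(E - \left(1 + E\right)\right) 3 = \left(-1\right) 3 = -3$)
$h = 72$ ($h = -6 + 2 \left(\left(-3\right) \left(-13\right)\right) = -6 + 2 \cdot 39 = -6 + 78 = 72$)
$P{\left(f \right)} = -357 + 2 f$ ($P{\left(f \right)} = f - \left(357 - f\right) = f + \left(-357 + f\right) = -357 + 2 f$)
$\frac{1}{P{\left(h \right)}} = \frac{1}{-357 + 2 \cdot 72} = \frac{1}{-357 + 144} = \frac{1}{-213} = - \frac{1}{213}$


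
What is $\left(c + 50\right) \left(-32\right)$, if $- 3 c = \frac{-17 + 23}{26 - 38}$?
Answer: $- \frac{4816}{3} \approx -1605.3$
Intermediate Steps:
$c = \frac{1}{6}$ ($c = - \frac{\left(-17 + 23\right) \frac{1}{26 - 38}}{3} = - \frac{6 \frac{1}{-12}}{3} = - \frac{6 \left(- \frac{1}{12}\right)}{3} = \left(- \frac{1}{3}\right) \left(- \frac{1}{2}\right) = \frac{1}{6} \approx 0.16667$)
$\left(c + 50\right) \left(-32\right) = \left(\frac{1}{6} + 50\right) \left(-32\right) = \frac{301}{6} \left(-32\right) = - \frac{4816}{3}$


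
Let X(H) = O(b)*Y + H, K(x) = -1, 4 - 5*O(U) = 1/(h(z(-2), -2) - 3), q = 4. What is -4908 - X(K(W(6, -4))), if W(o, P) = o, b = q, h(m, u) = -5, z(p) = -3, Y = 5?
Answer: -39289/8 ≈ -4911.1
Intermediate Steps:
b = 4
O(U) = 33/40 (O(U) = 4/5 - 1/(5*(-5 - 3)) = 4/5 - 1/5/(-8) = 4/5 - 1/5*(-1/8) = 4/5 + 1/40 = 33/40)
X(H) = 33/8 + H (X(H) = (33/40)*5 + H = 33/8 + H)
-4908 - X(K(W(6, -4))) = -4908 - (33/8 - 1) = -4908 - 1*25/8 = -4908 - 25/8 = -39289/8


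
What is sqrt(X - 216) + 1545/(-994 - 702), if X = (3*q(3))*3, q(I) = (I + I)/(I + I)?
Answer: -1545/1696 + 3*I*sqrt(23) ≈ -0.91097 + 14.387*I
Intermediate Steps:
q(I) = 1 (q(I) = (2*I)/((2*I)) = (2*I)*(1/(2*I)) = 1)
X = 9 (X = (3*1)*3 = 3*3 = 9)
sqrt(X - 216) + 1545/(-994 - 702) = sqrt(9 - 216) + 1545/(-994 - 702) = sqrt(-207) + 1545/(-1696) = 3*I*sqrt(23) + 1545*(-1/1696) = 3*I*sqrt(23) - 1545/1696 = -1545/1696 + 3*I*sqrt(23)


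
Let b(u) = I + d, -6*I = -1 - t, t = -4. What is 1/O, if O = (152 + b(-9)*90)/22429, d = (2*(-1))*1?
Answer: -22429/73 ≈ -307.25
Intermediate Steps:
I = -1/2 (I = -(-1 - 1*(-4))/6 = -(-1 + 4)/6 = -1/6*3 = -1/2 ≈ -0.50000)
d = -2 (d = -2*1 = -2)
b(u) = -5/2 (b(u) = -1/2 - 2 = -5/2)
O = -73/22429 (O = (152 - 5/2*90)/22429 = (152 - 225)*(1/22429) = -73*1/22429 = -73/22429 ≈ -0.0032547)
1/O = 1/(-73/22429) = -22429/73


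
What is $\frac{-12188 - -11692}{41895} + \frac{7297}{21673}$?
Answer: $\frac{294958007}{907990335} \approx 0.32485$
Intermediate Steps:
$\frac{-12188 - -11692}{41895} + \frac{7297}{21673} = \left(-12188 + 11692\right) \frac{1}{41895} + 7297 \cdot \frac{1}{21673} = \left(-496\right) \frac{1}{41895} + \frac{7297}{21673} = - \frac{496}{41895} + \frac{7297}{21673} = \frac{294958007}{907990335}$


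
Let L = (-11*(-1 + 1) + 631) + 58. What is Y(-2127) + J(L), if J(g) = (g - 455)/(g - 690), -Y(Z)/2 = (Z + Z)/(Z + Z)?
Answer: -236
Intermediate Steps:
Y(Z) = -2 (Y(Z) = -2*(Z + Z)/(Z + Z) = -2*2*Z/(2*Z) = -2*2*Z*1/(2*Z) = -2*1 = -2)
L = 689 (L = (-11*0 + 631) + 58 = (0 + 631) + 58 = 631 + 58 = 689)
J(g) = (-455 + g)/(-690 + g)
Y(-2127) + J(L) = -2 + (-455 + 689)/(-690 + 689) = -2 + 234/(-1) = -2 - 1*234 = -2 - 234 = -236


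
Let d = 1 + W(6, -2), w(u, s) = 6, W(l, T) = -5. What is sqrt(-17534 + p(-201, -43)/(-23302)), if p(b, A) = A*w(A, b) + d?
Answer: I*sqrt(2380165348453)/11651 ≈ 132.42*I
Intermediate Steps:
d = -4 (d = 1 - 5 = -4)
p(b, A) = -4 + 6*A (p(b, A) = A*6 - 4 = 6*A - 4 = -4 + 6*A)
sqrt(-17534 + p(-201, -43)/(-23302)) = sqrt(-17534 + (-4 + 6*(-43))/(-23302)) = sqrt(-17534 + (-4 - 258)*(-1/23302)) = sqrt(-17534 - 262*(-1/23302)) = sqrt(-17534 + 131/11651) = sqrt(-204288503/11651) = I*sqrt(2380165348453)/11651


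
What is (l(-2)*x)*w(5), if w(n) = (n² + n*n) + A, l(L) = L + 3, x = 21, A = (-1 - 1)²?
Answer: 1134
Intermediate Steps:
A = 4 (A = (-2)² = 4)
l(L) = 3 + L
w(n) = 4 + 2*n² (w(n) = (n² + n*n) + 4 = (n² + n²) + 4 = 2*n² + 4 = 4 + 2*n²)
(l(-2)*x)*w(5) = ((3 - 2)*21)*(4 + 2*5²) = (1*21)*(4 + 2*25) = 21*(4 + 50) = 21*54 = 1134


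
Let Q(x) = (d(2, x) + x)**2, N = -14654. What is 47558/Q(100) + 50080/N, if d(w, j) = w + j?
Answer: -336637347/149485454 ≈ -2.2520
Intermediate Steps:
d(w, j) = j + w
Q(x) = (2 + 2*x)**2 (Q(x) = ((x + 2) + x)**2 = ((2 + x) + x)**2 = (2 + 2*x)**2)
47558/Q(100) + 50080/N = 47558/((4*(1 + 100)**2)) + 50080/(-14654) = 47558/((4*101**2)) + 50080*(-1/14654) = 47558/((4*10201)) - 25040/7327 = 47558/40804 - 25040/7327 = 47558*(1/40804) - 25040/7327 = 23779/20402 - 25040/7327 = -336637347/149485454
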